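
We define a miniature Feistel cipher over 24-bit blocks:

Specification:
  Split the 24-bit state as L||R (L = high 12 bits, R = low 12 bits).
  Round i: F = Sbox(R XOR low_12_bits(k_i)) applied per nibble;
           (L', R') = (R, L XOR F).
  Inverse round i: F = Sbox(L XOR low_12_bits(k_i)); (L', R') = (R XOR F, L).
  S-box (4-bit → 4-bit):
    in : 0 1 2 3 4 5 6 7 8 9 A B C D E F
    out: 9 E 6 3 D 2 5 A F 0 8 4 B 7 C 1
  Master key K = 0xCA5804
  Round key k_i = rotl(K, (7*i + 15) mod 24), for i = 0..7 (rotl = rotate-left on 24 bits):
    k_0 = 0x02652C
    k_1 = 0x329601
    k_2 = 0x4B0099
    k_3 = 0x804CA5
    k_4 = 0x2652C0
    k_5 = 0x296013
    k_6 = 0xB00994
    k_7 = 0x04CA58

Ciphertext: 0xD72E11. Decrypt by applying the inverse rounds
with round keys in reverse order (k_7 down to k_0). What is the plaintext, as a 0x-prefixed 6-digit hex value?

0xE38376

s_0 = ciphertext = 0xD72E11
s_1 = InvRound(s_0, k_7) = 0x479D72
s_2 = InvRound(s_1, k_6) = 0xAB5479
s_3 = InvRound(s_2, k_5) = 0xCFCAB5
s_4 = InvRound(s_3, k_4) = 0x68ECFC
s_5 = InvRound(s_4, k_3) = 0x49868E
s_6 = InvRound(s_5, k_2) = 0xB10498
s_7 = InvRound(s_6, k_1) = 0x376B10
s_8 = InvRound(s_7, k_0) = 0xE38376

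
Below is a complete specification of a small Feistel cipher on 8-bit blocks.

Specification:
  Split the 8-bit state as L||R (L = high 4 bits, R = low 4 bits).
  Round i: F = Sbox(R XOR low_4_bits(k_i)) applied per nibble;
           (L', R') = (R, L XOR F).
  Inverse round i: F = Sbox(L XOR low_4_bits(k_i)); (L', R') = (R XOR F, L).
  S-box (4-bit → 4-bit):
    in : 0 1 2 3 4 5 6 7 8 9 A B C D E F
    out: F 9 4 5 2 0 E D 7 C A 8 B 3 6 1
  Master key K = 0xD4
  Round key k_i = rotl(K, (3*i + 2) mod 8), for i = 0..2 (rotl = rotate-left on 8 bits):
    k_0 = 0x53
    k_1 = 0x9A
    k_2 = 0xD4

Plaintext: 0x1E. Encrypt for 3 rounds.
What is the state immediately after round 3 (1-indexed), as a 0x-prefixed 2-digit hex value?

0x91

s_0 = plaintext = 0x1E
s_1 = Round(s_0, k_0) = 0xE2
s_2 = Round(s_1, k_1) = 0x29
s_3 = Round(s_2, k_2) = 0x91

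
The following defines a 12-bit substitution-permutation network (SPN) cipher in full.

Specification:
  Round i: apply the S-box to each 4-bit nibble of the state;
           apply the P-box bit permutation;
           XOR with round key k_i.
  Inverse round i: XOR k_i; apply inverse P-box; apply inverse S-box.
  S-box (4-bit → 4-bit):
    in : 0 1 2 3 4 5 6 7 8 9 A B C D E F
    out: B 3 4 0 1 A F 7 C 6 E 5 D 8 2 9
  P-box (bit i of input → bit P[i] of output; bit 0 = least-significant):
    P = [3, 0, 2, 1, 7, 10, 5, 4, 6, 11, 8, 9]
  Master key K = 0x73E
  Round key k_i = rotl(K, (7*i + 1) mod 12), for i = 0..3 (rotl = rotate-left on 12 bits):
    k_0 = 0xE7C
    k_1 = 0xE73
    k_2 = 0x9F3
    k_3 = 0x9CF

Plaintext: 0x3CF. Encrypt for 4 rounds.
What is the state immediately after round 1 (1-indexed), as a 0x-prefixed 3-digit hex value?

0xEC6

s_0 = plaintext = 0x3CF
s_1 = Round(s_0, k_0) = 0xEC6
s_2 = Round(s_1, k_1) = 0x6CC
s_3 = Round(s_2, k_2) = 0x20D
s_4 = Round(s_3, k_3) = 0xC5D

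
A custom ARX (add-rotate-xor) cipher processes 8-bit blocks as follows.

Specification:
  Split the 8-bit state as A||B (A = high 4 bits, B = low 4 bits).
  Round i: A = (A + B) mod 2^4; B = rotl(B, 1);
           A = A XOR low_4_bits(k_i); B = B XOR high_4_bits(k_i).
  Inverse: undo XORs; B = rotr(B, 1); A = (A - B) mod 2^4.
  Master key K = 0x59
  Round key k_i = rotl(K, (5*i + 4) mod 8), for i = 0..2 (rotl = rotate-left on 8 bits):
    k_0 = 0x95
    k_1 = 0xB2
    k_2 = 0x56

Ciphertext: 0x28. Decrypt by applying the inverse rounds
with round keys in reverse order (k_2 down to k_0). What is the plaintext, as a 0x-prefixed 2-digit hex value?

0x69

s_0 = ciphertext = 0x28
s_1 = InvRound(s_0, k_2) = 0x6E
s_2 = InvRound(s_1, k_1) = 0xAA
s_3 = InvRound(s_2, k_0) = 0x69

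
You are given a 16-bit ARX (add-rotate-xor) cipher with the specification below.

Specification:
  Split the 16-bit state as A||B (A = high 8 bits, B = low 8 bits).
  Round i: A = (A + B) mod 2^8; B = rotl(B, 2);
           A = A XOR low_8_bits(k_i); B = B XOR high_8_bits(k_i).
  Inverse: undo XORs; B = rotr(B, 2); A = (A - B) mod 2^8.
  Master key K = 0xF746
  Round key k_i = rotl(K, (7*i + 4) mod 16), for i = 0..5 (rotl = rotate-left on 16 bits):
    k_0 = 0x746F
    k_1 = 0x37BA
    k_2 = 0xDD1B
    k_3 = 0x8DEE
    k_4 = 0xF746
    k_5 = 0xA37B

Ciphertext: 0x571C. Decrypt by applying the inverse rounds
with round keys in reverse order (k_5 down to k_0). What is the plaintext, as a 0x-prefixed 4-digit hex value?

0xB292

s_0 = ciphertext = 0x571C
s_1 = InvRound(s_0, k_5) = 0x3DEF
s_2 = InvRound(s_1, k_4) = 0x7506
s_3 = InvRound(s_2, k_3) = 0xB9E2
s_4 = InvRound(s_3, k_2) = 0xD3CF
s_5 = InvRound(s_4, k_1) = 0x2B3E
s_6 = InvRound(s_5, k_0) = 0xB292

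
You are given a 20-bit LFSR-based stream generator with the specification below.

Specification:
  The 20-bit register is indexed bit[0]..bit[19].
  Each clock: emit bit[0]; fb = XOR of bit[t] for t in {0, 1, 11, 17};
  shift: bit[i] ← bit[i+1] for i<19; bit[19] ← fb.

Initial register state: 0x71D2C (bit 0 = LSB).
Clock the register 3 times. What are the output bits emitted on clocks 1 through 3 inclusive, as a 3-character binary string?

001

reg_0 = 0x71D2C
clock 1: out=0, reg = 0x38E96
clock 2: out=0, reg = 0x9C74B
clock 3: out=1, reg = 0x4E3A5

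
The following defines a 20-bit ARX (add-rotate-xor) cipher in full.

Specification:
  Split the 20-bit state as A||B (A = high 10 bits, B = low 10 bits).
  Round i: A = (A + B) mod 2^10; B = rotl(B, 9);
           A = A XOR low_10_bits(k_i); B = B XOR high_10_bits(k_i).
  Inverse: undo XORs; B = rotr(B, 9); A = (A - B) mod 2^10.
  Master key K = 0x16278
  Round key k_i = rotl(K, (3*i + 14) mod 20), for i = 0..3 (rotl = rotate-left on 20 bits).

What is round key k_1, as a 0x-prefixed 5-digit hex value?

K = 0x16278
k_0 = rotl(K, (3*0+14) mod 20) = rotl(K, 14) = 0xE0589
k_1 = rotl(K, (3*1+14) mod 20) = rotl(K, 17) = 0x02C4F

0x02C4F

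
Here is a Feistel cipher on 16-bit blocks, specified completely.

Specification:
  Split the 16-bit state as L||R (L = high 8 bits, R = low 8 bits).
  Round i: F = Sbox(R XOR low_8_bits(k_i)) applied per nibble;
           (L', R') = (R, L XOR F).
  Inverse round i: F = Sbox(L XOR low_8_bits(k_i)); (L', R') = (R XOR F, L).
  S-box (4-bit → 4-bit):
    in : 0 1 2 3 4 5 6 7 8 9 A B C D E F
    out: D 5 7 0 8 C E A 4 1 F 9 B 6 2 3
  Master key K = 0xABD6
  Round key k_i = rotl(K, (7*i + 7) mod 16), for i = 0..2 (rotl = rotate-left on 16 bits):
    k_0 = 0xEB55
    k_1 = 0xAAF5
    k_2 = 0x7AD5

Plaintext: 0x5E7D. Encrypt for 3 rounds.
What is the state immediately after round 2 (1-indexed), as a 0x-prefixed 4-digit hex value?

0x2A1E

s_0 = plaintext = 0x5E7D
s_1 = Round(s_0, k_0) = 0x7D2A
s_2 = Round(s_1, k_1) = 0x2A1E
s_3 = Round(s_2, k_2) = 0x1E93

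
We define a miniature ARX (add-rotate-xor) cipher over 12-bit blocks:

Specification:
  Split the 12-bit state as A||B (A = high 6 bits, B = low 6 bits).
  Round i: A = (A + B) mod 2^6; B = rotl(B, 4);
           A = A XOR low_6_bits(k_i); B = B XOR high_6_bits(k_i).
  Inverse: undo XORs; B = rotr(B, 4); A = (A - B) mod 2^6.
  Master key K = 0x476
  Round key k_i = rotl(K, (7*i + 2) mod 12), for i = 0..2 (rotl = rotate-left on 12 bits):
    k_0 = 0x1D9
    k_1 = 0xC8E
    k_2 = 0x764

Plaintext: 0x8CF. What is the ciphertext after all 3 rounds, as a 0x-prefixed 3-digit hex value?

s_0 = plaintext = 0x8CF
s_1 = Round(s_0, k_0) = 0xAF4
s_2 = Round(s_1, k_1) = 0x47F
s_3 = Round(s_2, k_2) = 0xD22

0xD22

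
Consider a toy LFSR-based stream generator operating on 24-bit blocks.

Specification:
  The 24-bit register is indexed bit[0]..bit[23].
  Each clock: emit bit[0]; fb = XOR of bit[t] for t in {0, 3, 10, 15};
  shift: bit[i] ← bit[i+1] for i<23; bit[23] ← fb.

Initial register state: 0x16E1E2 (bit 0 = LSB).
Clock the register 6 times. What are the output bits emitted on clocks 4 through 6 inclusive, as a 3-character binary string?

001

reg_0 = 0x16E1E2
clock 1: out=0, reg = 0x8B70F1
clock 2: out=1, reg = 0xC5B878
clock 3: out=0, reg = 0x62DC3C
clock 4: out=0, reg = 0xB16E1E
clock 5: out=0, reg = 0x58B70F
clock 6: out=1, reg = 0x2C5B87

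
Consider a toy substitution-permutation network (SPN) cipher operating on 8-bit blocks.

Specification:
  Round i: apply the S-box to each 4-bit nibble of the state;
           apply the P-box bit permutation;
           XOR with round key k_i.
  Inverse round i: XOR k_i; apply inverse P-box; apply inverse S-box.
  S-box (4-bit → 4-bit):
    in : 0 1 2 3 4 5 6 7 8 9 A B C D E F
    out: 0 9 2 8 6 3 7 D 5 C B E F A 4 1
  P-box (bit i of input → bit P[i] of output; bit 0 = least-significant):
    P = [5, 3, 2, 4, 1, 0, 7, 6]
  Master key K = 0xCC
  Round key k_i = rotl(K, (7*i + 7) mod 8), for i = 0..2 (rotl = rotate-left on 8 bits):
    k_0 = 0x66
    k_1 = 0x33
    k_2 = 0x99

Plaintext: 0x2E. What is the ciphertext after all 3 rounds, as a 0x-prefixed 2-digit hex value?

0xDA

s_0 = plaintext = 0x2E
s_1 = Round(s_0, k_0) = 0x63
s_2 = Round(s_1, k_1) = 0xA0
s_3 = Round(s_2, k_2) = 0xDA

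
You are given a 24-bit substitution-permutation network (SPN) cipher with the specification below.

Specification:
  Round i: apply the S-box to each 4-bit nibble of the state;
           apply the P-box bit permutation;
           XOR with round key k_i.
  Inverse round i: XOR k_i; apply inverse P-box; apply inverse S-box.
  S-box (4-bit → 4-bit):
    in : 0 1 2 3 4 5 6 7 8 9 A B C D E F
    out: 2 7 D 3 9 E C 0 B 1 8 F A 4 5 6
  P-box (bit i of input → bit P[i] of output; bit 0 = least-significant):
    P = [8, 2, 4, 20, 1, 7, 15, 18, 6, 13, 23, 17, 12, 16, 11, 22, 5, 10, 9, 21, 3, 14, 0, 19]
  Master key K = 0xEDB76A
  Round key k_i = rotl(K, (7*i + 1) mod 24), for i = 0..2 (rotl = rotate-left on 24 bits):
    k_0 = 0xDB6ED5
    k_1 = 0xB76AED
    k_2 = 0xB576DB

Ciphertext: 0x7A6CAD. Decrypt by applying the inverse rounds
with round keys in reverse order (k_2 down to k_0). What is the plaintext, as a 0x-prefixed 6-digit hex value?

0x17E838

s_0 = ciphertext = 0x7A6CAD
s_1 = InvRound(s_0, k_2) = 0xAEB24F
s_2 = InvRound(s_1, k_1) = 0xC9171A
s_3 = InvRound(s_2, k_0) = 0x17E838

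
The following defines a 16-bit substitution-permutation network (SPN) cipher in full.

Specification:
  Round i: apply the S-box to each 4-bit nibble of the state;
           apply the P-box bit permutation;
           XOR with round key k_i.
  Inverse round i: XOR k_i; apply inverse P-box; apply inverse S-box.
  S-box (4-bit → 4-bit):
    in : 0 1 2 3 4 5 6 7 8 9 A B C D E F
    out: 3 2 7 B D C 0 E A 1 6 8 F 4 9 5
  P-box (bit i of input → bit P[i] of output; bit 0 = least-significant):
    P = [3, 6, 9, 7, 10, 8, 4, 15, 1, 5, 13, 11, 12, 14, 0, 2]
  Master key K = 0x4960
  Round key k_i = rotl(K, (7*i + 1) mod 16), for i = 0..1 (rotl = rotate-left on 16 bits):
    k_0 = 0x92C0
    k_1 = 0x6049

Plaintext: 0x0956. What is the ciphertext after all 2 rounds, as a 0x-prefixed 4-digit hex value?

s_0 = plaintext = 0x0956
s_1 = Round(s_0, k_0) = 0x42D2
s_2 = Round(s_1, k_1) = 0x5236

0x5236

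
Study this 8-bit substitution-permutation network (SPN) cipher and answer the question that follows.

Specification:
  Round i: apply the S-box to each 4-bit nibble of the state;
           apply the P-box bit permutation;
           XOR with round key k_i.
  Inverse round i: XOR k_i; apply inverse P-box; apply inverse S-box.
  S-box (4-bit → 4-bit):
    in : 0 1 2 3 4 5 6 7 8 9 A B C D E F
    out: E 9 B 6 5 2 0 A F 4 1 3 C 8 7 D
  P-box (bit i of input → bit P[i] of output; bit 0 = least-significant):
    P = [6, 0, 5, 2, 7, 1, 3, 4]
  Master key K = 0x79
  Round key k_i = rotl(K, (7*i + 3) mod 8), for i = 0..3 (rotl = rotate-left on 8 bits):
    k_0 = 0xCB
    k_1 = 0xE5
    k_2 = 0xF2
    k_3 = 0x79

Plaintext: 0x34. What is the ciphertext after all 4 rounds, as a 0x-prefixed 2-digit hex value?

s_0 = plaintext = 0x34
s_1 = Round(s_0, k_0) = 0xA1
s_2 = Round(s_1, k_1) = 0x21
s_3 = Round(s_2, k_2) = 0x24
s_4 = Round(s_3, k_3) = 0x8B

0x8B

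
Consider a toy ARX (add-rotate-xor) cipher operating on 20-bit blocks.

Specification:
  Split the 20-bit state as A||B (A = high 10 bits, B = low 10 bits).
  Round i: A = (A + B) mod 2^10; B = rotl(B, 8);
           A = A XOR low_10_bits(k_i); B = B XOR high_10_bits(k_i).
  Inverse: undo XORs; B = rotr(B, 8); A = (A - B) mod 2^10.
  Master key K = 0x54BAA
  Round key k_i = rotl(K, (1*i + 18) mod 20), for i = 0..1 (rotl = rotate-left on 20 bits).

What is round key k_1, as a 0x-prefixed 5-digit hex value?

K = 0x54BAA
k_0 = rotl(K, (1*0+18) mod 20) = rotl(K, 18) = 0x952EA
k_1 = rotl(K, (1*1+18) mod 20) = rotl(K, 19) = 0x2A5D5

0x2A5D5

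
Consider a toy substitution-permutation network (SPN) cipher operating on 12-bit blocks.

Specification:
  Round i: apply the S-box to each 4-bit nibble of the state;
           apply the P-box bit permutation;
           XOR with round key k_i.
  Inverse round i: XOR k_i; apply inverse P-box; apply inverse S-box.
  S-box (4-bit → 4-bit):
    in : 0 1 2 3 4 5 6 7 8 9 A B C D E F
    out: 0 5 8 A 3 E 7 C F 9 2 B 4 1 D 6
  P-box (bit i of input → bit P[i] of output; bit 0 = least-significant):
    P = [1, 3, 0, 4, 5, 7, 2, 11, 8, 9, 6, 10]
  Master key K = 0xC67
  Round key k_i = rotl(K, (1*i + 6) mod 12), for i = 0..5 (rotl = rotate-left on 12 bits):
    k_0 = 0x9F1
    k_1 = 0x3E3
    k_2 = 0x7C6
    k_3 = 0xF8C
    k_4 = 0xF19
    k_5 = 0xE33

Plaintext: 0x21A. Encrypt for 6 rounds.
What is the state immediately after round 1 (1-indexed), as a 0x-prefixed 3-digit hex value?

s_0 = plaintext = 0x21A
s_1 = Round(s_0, k_0) = 0xDDD
s_2 = Round(s_1, k_1) = 0x2C1
s_3 = Round(s_2, k_2) = 0x3C1
s_4 = Round(s_3, k_3) = 0x98B
s_5 = Round(s_4, k_4) = 0x2A7
s_6 = Round(s_5, k_5) = 0xAA2

0xDDD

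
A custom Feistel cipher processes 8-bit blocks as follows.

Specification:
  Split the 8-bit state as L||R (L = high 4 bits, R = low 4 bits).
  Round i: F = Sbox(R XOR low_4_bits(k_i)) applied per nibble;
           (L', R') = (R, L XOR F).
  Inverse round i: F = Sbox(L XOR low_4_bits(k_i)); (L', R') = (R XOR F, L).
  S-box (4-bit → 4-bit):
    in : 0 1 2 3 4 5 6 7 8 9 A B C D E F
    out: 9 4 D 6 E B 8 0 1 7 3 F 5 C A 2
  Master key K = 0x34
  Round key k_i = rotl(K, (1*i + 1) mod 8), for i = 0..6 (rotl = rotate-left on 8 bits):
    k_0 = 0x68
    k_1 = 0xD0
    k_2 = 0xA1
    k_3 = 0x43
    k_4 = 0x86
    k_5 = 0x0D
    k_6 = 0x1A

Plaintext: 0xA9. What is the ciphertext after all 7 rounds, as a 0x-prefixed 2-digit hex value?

s_0 = plaintext = 0xA9
s_1 = Round(s_0, k_0) = 0x9E
s_2 = Round(s_1, k_1) = 0xE3
s_3 = Round(s_2, k_2) = 0x33
s_4 = Round(s_3, k_3) = 0x3A
s_5 = Round(s_4, k_4) = 0xA6
s_6 = Round(s_5, k_5) = 0x65
s_7 = Round(s_6, k_6) = 0x54

0x54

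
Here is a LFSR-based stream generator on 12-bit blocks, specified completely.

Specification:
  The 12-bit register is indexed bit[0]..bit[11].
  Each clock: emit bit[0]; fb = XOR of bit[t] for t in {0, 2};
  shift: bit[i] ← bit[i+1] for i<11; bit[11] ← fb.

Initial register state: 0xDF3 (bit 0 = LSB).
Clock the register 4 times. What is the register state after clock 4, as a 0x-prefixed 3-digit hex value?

0xFDF

reg_0 = 0xDF3
clock 1: out=1, reg = 0xEF9
clock 2: out=1, reg = 0xF7C
clock 3: out=0, reg = 0xFBE
clock 4: out=0, reg = 0xFDF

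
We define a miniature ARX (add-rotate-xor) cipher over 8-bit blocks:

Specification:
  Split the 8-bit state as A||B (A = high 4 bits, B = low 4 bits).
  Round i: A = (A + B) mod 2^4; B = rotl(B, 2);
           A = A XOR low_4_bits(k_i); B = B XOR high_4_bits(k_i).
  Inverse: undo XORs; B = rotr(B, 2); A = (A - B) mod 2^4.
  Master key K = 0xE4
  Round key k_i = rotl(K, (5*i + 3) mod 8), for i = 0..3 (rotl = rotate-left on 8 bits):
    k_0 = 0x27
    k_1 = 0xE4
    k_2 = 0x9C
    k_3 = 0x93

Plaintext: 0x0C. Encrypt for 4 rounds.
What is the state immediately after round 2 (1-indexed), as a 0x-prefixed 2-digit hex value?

s_0 = plaintext = 0x0C
s_1 = Round(s_0, k_0) = 0xB1
s_2 = Round(s_1, k_1) = 0x8A
s_3 = Round(s_2, k_2) = 0xE3
s_4 = Round(s_3, k_3) = 0x25

0x8A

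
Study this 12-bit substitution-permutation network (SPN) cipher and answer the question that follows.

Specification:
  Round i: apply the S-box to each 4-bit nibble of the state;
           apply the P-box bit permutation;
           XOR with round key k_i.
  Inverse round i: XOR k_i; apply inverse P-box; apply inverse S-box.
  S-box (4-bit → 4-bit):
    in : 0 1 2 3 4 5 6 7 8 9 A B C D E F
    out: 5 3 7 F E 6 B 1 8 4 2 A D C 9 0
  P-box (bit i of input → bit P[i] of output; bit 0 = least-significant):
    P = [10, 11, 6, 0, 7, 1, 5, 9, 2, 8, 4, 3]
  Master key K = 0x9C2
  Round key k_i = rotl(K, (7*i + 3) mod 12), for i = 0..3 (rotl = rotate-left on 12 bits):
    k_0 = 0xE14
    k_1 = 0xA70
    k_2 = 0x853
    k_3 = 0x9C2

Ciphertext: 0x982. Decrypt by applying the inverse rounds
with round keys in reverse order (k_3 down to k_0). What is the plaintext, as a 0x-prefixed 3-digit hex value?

s_0 = ciphertext = 0x982
s_1 = InvRound(s_0, k_3) = 0xFF9
s_2 = InvRound(s_1, k_2) = 0xB37
s_3 = InvRound(s_2, k_1) = 0x1AD
s_4 = InvRound(s_3, k_0) = 0x4C6

0x4C6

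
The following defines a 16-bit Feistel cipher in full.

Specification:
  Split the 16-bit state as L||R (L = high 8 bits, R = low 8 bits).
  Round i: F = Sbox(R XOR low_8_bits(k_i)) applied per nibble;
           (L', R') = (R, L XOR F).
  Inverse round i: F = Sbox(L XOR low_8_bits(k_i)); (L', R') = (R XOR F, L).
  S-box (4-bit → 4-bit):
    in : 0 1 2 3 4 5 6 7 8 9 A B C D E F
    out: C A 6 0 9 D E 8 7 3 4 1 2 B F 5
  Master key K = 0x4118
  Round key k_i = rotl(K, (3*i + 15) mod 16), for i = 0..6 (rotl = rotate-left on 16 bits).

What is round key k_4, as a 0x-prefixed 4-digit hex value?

K = 0x4118
k_0 = rotl(K, (3*0+15) mod 16) = rotl(K, 15) = 0x208C
k_1 = rotl(K, (3*1+15) mod 16) = rotl(K, 2) = 0x0461
k_2 = rotl(K, (3*2+15) mod 16) = rotl(K, 5) = 0x2308
k_3 = rotl(K, (3*3+15) mod 16) = rotl(K, 8) = 0x1841
k_4 = rotl(K, (3*4+15) mod 16) = rotl(K, 11) = 0xC208

0xC208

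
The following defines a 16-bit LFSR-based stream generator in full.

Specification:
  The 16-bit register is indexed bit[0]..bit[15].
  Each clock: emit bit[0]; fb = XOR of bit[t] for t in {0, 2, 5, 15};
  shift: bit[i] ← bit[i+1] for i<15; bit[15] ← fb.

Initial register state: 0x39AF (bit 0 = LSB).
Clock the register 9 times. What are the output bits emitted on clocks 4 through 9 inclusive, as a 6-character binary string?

101011

reg_0 = 0x39AF
clock 1: out=1, reg = 0x9CD7
clock 2: out=1, reg = 0xCE6B
clock 3: out=1, reg = 0xE735
clock 4: out=1, reg = 0x739A
clock 5: out=0, reg = 0x39CD
clock 6: out=1, reg = 0x1CE6
clock 7: out=0, reg = 0x0E73
clock 8: out=1, reg = 0x0739
clock 9: out=1, reg = 0x039C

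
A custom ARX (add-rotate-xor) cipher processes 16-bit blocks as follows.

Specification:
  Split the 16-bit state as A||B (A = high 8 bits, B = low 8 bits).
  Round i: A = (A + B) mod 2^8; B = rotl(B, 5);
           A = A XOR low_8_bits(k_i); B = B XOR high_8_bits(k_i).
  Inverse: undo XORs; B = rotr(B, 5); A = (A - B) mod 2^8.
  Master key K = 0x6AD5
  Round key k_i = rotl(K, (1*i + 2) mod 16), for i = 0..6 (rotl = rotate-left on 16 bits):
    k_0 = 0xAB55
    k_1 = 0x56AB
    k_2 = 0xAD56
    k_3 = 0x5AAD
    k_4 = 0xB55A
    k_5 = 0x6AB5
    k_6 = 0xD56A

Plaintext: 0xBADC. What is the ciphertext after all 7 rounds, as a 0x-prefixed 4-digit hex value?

s_0 = plaintext = 0xBADC
s_1 = Round(s_0, k_0) = 0xC330
s_2 = Round(s_1, k_1) = 0x5850
s_3 = Round(s_2, k_2) = 0xFEA7
s_4 = Round(s_3, k_3) = 0x08AE
s_5 = Round(s_4, k_4) = 0xEC60
s_6 = Round(s_5, k_5) = 0xF966
s_7 = Round(s_6, k_6) = 0x3519

0x3519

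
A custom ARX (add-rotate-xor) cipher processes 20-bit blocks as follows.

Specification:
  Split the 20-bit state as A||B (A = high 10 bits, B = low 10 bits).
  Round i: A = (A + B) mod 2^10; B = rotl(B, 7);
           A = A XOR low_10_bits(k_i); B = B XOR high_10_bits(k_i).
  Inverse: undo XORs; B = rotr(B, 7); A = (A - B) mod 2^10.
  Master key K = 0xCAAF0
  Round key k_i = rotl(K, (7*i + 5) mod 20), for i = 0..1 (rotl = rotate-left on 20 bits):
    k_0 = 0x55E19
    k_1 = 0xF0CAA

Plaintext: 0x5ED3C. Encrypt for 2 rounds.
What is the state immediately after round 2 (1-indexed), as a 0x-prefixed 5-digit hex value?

0x2D3AD

s_0 = plaintext = 0x5ED3C
s_1 = Round(s_0, k_0) = 0x2BB70
s_2 = Round(s_1, k_1) = 0x2D3AD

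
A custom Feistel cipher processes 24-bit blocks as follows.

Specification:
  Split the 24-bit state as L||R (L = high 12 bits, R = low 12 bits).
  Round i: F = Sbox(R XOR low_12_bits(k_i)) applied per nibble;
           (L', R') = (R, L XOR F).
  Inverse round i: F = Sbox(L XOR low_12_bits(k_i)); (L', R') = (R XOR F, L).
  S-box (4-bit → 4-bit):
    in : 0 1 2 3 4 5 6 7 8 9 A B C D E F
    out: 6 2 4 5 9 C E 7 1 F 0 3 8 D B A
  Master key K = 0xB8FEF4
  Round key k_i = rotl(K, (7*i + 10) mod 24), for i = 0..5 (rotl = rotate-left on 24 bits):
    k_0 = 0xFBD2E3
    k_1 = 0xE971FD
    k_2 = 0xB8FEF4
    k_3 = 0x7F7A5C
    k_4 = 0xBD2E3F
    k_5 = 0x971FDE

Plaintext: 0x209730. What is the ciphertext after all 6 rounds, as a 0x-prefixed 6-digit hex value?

s_0 = plaintext = 0x209730
s_1 = Round(s_0, k_0) = 0x730EDC
s_2 = Round(s_1, k_1) = 0xEDCD72
s_3 = Round(s_2, k_2) = 0xD72BC2
s_4 = Round(s_3, k_3) = 0xBC2F89
s_5 = Round(s_4, k_4) = 0xF899FC
s_6 = Round(s_5, k_5) = 0x9FC1CD

0x9FC1CD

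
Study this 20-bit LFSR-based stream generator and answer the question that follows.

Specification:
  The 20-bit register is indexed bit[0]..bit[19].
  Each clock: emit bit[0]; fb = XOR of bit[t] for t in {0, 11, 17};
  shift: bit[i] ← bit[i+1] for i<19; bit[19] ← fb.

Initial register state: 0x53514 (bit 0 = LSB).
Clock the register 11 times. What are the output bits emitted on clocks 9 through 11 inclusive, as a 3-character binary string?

101

reg_0 = 0x53514
clock 1: out=0, reg = 0x29A8A
clock 2: out=0, reg = 0x14D45
clock 3: out=1, reg = 0x0A6A2
clock 4: out=0, reg = 0x05351
clock 5: out=1, reg = 0x829A8
clock 6: out=0, reg = 0xC14D4
clock 7: out=0, reg = 0x60A6A
clock 8: out=0, reg = 0x30535
clock 9: out=1, reg = 0x1829A
clock 10: out=0, reg = 0x0C14D
clock 11: out=1, reg = 0x860A6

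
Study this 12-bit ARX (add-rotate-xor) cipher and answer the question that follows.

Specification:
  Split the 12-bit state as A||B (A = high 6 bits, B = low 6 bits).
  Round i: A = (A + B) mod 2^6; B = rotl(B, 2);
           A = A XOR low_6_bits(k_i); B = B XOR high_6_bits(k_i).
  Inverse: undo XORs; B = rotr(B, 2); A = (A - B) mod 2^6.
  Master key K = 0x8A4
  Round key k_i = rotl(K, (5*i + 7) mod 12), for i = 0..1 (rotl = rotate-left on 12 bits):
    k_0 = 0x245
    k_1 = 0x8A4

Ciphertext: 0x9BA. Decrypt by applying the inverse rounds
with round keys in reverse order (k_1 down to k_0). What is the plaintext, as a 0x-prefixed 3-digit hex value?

0x1B3

s_0 = ciphertext = 0x9BA
s_1 = InvRound(s_0, k_1) = 0xF06
s_2 = InvRound(s_1, k_0) = 0x1B3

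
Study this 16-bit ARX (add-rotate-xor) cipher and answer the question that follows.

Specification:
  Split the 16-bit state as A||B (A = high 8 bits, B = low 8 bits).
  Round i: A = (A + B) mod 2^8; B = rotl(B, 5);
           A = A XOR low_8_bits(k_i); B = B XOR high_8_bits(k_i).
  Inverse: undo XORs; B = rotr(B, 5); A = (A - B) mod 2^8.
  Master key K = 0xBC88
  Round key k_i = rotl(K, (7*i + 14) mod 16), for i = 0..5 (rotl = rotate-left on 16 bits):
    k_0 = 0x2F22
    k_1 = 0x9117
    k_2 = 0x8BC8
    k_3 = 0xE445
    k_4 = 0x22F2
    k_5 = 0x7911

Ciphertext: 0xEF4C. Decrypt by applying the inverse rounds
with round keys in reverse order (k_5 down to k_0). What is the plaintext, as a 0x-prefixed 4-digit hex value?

0x5A81

s_0 = ciphertext = 0xEF4C
s_1 = InvRound(s_0, k_5) = 0x55A9
s_2 = InvRound(s_1, k_4) = 0x4B5C
s_3 = InvRound(s_2, k_3) = 0x49C5
s_4 = InvRound(s_3, k_2) = 0x0F72
s_5 = InvRound(s_4, k_1) = 0xF91F
s_6 = InvRound(s_5, k_0) = 0x5A81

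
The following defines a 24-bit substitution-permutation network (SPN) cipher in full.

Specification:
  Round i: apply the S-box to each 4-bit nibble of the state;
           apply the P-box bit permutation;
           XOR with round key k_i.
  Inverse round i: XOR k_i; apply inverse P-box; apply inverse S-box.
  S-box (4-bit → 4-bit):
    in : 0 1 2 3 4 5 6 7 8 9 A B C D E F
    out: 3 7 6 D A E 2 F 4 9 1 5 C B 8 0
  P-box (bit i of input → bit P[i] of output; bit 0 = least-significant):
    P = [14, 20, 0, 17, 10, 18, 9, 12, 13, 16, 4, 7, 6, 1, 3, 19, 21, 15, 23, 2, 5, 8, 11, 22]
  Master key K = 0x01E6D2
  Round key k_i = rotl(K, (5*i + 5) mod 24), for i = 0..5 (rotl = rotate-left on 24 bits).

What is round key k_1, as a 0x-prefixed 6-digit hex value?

K = 0x01E6D2
k_0 = rotl(K, (5*0+5) mod 24) = rotl(K, 5) = 0x3CDA40
k_1 = rotl(K, (5*1+5) mod 24) = rotl(K, 10) = 0x9B4807

0x9B4807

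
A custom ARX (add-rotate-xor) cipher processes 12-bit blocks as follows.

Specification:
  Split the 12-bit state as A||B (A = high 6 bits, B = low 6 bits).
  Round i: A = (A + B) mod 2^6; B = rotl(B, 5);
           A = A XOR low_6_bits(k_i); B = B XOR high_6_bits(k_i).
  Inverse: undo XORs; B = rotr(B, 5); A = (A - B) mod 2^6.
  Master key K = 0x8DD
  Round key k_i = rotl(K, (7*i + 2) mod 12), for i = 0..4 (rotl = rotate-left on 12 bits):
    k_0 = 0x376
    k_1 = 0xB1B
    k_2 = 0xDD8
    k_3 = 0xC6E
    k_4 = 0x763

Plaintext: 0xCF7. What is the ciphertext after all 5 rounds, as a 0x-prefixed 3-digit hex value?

s_0 = plaintext = 0xCF7
s_1 = Round(s_0, k_0) = 0x736
s_2 = Round(s_1, k_1) = 0x277
s_3 = Round(s_2, k_2) = 0x60C
s_4 = Round(s_3, k_3) = 0x2B7
s_5 = Round(s_4, k_4) = 0x8A6

0x8A6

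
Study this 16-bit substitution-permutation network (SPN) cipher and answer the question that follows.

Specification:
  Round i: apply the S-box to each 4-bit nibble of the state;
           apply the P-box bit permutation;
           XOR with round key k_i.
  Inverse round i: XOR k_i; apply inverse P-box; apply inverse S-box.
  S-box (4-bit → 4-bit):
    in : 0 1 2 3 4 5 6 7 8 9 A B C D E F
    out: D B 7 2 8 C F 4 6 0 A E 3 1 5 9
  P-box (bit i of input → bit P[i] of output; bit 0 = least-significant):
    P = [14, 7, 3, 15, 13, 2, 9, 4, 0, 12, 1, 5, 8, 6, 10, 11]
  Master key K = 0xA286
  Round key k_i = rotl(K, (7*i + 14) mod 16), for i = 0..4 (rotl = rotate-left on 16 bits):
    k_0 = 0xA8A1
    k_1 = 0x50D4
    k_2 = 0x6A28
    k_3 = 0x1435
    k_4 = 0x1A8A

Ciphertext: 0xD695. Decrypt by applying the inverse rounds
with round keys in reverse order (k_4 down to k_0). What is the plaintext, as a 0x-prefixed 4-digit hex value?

0x5652

s_0 = ciphertext = 0xD695
s_1 = InvRound(s_0, k_4) = 0x5EA0
s_2 = InvRound(s_1, k_3) = 0x4DBC
s_3 = InvRound(s_2, k_2) = 0xE963
s_4 = InvRound(s_3, k_1) = 0xF61A
s_5 = InvRound(s_4, k_0) = 0x5652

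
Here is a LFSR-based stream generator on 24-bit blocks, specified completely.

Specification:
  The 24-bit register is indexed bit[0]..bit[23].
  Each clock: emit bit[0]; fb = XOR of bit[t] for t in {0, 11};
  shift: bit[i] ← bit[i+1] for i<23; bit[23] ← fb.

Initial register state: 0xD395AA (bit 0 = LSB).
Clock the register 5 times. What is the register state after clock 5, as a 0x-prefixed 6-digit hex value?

reg_0 = 0xD395AA
clock 1: out=0, reg = 0x69CAD5
clock 2: out=1, reg = 0x34E56A
clock 3: out=0, reg = 0x1A72B5
clock 4: out=1, reg = 0x8D395A
clock 5: out=0, reg = 0xC69CAD

0xC69CAD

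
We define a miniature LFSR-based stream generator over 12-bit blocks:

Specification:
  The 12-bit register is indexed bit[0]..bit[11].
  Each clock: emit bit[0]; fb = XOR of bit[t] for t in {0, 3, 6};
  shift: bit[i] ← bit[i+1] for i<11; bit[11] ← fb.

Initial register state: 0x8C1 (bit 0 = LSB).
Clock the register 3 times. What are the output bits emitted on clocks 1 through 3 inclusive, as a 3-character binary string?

reg_0 = 0x8C1
clock 1: out=1, reg = 0x460
clock 2: out=0, reg = 0xA30
clock 3: out=0, reg = 0x518

100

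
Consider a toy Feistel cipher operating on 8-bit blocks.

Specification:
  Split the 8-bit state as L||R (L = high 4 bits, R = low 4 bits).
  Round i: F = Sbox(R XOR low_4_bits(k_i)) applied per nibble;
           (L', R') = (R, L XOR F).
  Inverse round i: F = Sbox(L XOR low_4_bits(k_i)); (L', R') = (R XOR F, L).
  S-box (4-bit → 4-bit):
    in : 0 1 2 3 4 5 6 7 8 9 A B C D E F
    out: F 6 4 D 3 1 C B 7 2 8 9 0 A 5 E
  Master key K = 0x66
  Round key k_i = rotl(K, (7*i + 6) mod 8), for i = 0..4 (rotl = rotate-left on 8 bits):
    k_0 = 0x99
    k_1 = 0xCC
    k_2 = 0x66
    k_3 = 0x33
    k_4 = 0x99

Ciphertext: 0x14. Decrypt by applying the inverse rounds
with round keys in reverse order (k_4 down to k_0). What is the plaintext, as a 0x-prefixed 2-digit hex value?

s_0 = ciphertext = 0x14
s_1 = InvRound(s_0, k_4) = 0x31
s_2 = InvRound(s_1, k_3) = 0xE3
s_3 = InvRound(s_2, k_2) = 0x4E
s_4 = InvRound(s_3, k_1) = 0x94
s_5 = InvRound(s_4, k_0) = 0xB9

0xB9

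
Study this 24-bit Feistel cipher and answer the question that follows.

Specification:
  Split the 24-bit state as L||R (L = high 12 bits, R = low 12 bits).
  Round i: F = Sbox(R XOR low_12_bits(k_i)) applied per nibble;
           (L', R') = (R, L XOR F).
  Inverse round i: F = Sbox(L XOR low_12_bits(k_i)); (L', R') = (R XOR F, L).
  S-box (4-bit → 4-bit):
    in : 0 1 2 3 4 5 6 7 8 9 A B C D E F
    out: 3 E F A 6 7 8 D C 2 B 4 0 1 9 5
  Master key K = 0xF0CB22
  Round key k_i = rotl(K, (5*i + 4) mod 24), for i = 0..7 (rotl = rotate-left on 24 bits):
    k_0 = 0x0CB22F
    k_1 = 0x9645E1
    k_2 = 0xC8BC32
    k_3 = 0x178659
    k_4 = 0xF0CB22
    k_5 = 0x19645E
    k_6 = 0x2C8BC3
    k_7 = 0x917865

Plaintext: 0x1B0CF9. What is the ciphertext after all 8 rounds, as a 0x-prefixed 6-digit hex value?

0xE641B6

s_0 = plaintext = 0x1B0CF9
s_1 = Round(s_0, k_0) = 0xCF98A8
s_2 = Round(s_1, k_1) = 0x8A8D9B
s_3 = Round(s_2, k_2) = 0xD9B61A
s_4 = Round(s_3, k_3) = 0x61AEF1
s_5 = Round(s_4, k_4) = 0xEF1100
s_6 = Round(s_5, k_5) = 0x100988
s_7 = Round(s_6, k_6) = 0x988E64
s_8 = Round(s_7, k_7) = 0xE641B6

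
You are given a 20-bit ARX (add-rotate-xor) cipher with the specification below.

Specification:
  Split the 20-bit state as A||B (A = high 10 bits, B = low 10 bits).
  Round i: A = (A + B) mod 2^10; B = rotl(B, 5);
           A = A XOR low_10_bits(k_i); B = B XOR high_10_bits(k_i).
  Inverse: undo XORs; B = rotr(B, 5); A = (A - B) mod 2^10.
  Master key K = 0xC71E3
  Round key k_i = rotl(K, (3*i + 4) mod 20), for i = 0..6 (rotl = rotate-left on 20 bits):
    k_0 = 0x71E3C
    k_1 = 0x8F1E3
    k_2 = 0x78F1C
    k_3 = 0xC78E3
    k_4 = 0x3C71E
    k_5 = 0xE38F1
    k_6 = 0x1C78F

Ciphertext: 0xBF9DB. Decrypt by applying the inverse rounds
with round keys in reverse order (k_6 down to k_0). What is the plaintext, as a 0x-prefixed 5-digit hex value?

0x35547

s_0 = ciphertext = 0xBF9DB
s_1 = InvRound(s_0, k_6) = 0x0914D
s_2 = InvRound(s_1, k_5) = 0x17C76
s_3 = InvRound(s_2, k_4) = 0x974E4
s_4 = InvRound(s_3, k_3) = 0xD7F5F
s_5 = InvRound(s_4, k_2) = 0x2BB95
s_6 = InvRound(s_5, k_1) = 0x0812D
s_7 = InvRound(s_6, k_0) = 0x35547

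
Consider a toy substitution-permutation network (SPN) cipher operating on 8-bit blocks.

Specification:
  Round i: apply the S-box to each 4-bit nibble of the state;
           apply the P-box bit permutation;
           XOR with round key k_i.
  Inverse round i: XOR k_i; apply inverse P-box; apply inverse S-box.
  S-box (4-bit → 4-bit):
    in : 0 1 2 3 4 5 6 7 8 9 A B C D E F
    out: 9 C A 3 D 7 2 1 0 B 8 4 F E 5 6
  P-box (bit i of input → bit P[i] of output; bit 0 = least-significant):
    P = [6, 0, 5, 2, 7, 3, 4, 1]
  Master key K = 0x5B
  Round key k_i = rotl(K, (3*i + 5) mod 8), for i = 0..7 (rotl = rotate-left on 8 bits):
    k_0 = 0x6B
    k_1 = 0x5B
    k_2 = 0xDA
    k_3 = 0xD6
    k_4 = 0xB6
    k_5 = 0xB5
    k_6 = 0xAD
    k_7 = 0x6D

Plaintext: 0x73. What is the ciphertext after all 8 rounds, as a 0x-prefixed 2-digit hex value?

0xC4

s_0 = plaintext = 0x73
s_1 = Round(s_0, k_0) = 0xAA
s_2 = Round(s_1, k_1) = 0x5D
s_3 = Round(s_2, k_2) = 0x67
s_4 = Round(s_3, k_3) = 0x9E
s_5 = Round(s_4, k_4) = 0x5C
s_6 = Round(s_5, k_5) = 0x48
s_7 = Round(s_6, k_6) = 0x3F
s_8 = Round(s_7, k_7) = 0xC4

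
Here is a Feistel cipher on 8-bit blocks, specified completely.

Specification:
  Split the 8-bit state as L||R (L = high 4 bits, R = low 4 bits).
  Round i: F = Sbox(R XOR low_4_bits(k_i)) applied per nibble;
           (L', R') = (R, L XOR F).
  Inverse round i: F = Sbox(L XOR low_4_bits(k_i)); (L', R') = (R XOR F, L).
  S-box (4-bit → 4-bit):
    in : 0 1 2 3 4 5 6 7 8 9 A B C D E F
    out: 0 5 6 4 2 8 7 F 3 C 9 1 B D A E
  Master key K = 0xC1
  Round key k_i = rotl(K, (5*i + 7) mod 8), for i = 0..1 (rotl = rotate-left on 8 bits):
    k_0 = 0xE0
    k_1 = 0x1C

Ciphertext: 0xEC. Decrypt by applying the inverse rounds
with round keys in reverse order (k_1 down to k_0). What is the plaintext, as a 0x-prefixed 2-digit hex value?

0x7A

s_0 = ciphertext = 0xEC
s_1 = InvRound(s_0, k_1) = 0xAE
s_2 = InvRound(s_1, k_0) = 0x7A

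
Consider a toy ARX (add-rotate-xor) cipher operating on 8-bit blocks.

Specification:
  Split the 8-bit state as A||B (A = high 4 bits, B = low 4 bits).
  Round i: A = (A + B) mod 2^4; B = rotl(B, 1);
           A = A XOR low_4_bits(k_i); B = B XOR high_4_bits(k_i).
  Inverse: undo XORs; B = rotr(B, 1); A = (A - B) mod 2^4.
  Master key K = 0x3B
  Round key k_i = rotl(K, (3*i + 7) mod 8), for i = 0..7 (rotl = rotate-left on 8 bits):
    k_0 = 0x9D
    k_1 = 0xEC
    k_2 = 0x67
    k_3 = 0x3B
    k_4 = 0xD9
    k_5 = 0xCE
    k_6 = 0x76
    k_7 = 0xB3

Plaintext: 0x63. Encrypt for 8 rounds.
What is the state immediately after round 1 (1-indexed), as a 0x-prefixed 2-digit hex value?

s_0 = plaintext = 0x63
s_1 = Round(s_0, k_0) = 0x4F
s_2 = Round(s_1, k_1) = 0xF1
s_3 = Round(s_2, k_2) = 0x74
s_4 = Round(s_3, k_3) = 0x0B
s_5 = Round(s_4, k_4) = 0x2A
s_6 = Round(s_5, k_5) = 0x29
s_7 = Round(s_6, k_6) = 0xD4
s_8 = Round(s_7, k_7) = 0x23

0x4F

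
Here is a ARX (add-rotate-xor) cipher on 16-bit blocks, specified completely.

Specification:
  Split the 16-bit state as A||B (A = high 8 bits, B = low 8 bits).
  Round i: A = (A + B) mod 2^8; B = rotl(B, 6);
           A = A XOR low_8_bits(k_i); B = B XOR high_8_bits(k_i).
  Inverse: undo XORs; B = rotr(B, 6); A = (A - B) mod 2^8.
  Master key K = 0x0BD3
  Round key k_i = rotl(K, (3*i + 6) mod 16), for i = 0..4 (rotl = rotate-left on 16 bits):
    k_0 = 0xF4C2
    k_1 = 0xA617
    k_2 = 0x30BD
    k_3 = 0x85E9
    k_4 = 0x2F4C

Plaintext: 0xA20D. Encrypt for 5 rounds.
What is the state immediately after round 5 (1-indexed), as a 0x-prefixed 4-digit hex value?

s_0 = plaintext = 0xA20D
s_1 = Round(s_0, k_0) = 0x6DB7
s_2 = Round(s_1, k_1) = 0x334B
s_3 = Round(s_2, k_2) = 0xC3E2
s_4 = Round(s_3, k_3) = 0x4C3D
s_5 = Round(s_4, k_4) = 0xC560

0xC560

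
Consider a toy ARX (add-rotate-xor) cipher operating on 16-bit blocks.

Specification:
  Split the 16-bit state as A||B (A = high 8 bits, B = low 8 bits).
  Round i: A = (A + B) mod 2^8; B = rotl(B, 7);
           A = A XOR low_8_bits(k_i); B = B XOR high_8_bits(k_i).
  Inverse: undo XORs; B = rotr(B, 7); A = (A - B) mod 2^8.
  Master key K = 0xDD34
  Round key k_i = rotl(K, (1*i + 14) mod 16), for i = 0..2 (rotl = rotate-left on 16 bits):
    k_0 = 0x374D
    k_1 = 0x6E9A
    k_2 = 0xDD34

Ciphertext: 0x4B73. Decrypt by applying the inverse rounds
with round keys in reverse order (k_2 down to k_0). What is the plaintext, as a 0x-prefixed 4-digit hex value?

0x7DA2

s_0 = ciphertext = 0x4B73
s_1 = InvRound(s_0, k_2) = 0x225D
s_2 = InvRound(s_1, k_1) = 0x5266
s_3 = InvRound(s_2, k_0) = 0x7DA2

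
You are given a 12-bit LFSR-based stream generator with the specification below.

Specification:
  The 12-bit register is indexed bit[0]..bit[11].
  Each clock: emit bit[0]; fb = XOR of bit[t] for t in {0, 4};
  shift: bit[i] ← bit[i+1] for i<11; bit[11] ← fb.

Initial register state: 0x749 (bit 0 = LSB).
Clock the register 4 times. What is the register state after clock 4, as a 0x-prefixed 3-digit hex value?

0xD74

reg_0 = 0x749
clock 1: out=1, reg = 0xBA4
clock 2: out=0, reg = 0x5D2
clock 3: out=0, reg = 0xAE9
clock 4: out=1, reg = 0xD74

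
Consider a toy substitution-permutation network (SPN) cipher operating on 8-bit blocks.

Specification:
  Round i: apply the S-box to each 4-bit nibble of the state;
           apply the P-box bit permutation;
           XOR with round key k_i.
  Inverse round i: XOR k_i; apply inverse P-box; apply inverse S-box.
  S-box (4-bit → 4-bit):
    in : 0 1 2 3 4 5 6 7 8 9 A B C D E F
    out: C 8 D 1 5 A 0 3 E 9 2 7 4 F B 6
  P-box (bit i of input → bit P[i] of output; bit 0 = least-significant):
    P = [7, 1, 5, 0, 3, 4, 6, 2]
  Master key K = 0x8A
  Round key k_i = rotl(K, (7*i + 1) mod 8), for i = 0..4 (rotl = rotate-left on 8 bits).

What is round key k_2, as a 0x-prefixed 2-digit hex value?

0x45

K = 0x8A
k_0 = rotl(K, (7*0+1) mod 8) = rotl(K, 1) = 0x15
k_1 = rotl(K, (7*1+1) mod 8) = rotl(K, 0) = 0x8A
k_2 = rotl(K, (7*2+1) mod 8) = rotl(K, 7) = 0x45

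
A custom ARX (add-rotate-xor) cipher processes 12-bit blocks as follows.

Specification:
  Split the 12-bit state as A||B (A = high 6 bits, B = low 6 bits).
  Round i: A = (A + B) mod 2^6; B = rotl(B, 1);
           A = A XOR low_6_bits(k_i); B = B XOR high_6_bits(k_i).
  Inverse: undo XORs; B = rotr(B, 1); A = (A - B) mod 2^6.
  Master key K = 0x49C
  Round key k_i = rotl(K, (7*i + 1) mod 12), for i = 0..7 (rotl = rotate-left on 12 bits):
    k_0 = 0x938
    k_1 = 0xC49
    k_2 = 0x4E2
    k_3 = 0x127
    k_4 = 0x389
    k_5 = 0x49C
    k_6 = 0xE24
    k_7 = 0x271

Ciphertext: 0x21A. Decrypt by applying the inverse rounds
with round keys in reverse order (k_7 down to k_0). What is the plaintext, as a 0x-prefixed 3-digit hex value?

0xFA2

s_0 = ciphertext = 0x21A
s_1 = InvRound(s_0, k_7) = 0x429
s_2 = InvRound(s_1, k_6) = 0x328
s_3 = InvRound(s_2, k_5) = 0xCDD
s_4 = InvRound(s_3, k_4) = 0x469
s_5 = InvRound(s_4, k_3) = 0x036
s_6 = InvRound(s_5, k_2) = 0xC32
s_7 = InvRound(s_6, k_1) = 0x621
s_8 = InvRound(s_7, k_0) = 0xFA2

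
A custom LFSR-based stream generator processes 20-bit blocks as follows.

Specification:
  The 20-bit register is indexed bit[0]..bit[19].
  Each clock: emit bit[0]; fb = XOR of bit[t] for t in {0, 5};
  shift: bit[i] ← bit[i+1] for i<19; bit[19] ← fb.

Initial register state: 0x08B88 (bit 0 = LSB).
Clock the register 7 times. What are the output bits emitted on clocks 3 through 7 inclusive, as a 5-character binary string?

reg_0 = 0x08B88
clock 1: out=0, reg = 0x045C4
clock 2: out=0, reg = 0x022E2
clock 3: out=0, reg = 0x81171
clock 4: out=1, reg = 0x408B8
clock 5: out=0, reg = 0xA045C
clock 6: out=0, reg = 0x5022E
clock 7: out=0, reg = 0xA8117

01000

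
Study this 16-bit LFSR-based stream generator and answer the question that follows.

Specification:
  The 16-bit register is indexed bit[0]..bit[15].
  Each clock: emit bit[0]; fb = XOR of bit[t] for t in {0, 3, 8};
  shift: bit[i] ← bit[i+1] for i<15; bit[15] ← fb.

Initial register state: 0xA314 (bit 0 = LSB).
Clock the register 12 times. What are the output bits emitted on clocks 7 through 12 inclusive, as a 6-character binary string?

reg_0 = 0xA314
clock 1: out=0, reg = 0xD18A
clock 2: out=0, reg = 0x68C5
clock 3: out=1, reg = 0xB462
clock 4: out=0, reg = 0x5A31
clock 5: out=1, reg = 0xAD18
clock 6: out=0, reg = 0x568C
clock 7: out=0, reg = 0xAB46
clock 8: out=0, reg = 0xD5A3
clock 9: out=1, reg = 0x6AD1
clock 10: out=1, reg = 0xB568
clock 11: out=0, reg = 0x5AB4
clock 12: out=0, reg = 0x2D5A

001100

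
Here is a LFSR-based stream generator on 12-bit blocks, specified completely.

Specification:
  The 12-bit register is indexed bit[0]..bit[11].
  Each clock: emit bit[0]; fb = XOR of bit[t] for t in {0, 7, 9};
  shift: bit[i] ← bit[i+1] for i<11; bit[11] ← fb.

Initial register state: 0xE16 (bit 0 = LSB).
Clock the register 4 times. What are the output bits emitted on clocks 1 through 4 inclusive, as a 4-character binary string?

reg_0 = 0xE16
clock 1: out=0, reg = 0xF0B
clock 2: out=1, reg = 0x785
clock 3: out=1, reg = 0xBC2
clock 4: out=0, reg = 0x5E1

0110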